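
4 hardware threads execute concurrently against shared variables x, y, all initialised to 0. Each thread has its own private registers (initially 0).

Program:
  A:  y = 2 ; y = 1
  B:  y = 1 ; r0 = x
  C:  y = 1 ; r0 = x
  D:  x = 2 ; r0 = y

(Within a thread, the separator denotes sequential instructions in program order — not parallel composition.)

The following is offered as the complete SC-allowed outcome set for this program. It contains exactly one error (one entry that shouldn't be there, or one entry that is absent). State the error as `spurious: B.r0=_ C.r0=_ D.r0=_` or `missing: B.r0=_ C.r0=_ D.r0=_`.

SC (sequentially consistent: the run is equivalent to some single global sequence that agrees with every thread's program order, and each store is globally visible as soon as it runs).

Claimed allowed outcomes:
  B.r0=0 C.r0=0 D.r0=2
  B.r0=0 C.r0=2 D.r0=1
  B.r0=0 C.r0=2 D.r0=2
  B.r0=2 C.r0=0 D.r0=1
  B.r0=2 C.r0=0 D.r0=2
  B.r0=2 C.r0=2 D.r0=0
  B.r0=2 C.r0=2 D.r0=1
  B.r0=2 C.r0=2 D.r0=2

missing: B.r0=0 C.r0=0 D.r0=1

outcome vector order: (B.r0,C.r0,D.r0)
SC (9): 001, 002, 021, 022, 201, 202, 220, 221, 222
SC∖claimed = {001}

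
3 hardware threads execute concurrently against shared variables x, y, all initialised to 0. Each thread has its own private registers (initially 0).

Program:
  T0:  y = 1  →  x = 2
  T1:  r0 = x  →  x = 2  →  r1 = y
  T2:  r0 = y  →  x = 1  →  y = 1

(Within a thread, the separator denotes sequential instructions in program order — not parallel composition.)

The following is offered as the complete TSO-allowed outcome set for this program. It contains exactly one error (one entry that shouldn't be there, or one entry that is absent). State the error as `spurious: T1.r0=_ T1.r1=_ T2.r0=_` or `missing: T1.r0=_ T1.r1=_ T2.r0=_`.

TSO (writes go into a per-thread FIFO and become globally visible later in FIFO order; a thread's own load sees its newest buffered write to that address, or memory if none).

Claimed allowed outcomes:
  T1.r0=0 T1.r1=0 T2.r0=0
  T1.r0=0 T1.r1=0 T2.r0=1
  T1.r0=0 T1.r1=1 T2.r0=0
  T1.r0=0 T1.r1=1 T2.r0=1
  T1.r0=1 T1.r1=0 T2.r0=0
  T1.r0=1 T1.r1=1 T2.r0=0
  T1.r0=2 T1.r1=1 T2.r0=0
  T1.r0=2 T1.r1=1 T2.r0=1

outcome vector order: (T1.r0,T1.r1,T2.r0)
TSO: 9 outcomes — {0/0/0 0/0/1 0/1/0 0/1/1 1/0/0 1/1/0 1/1/1 2/1/0 2/1/1}
TSO∖claimed = {1/1/1}

missing: T1.r0=1 T1.r1=1 T2.r0=1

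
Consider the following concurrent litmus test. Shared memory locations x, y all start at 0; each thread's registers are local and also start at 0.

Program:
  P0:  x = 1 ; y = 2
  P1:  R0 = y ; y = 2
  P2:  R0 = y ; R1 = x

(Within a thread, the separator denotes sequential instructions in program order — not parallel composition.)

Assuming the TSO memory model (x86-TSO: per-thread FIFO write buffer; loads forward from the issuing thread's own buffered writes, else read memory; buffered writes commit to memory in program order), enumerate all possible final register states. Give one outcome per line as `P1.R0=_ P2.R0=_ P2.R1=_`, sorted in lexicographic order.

P1.R0=0 P2.R0=0 P2.R1=0
P1.R0=0 P2.R0=0 P2.R1=1
P1.R0=0 P2.R0=2 P2.R1=0
P1.R0=0 P2.R0=2 P2.R1=1
P1.R0=2 P2.R0=0 P2.R1=0
P1.R0=2 P2.R0=0 P2.R1=1
P1.R0=2 P2.R0=2 P2.R1=1

outcome vector order: (P1.R0,P2.R0,P2.R1)
|TSO outcomes| = 7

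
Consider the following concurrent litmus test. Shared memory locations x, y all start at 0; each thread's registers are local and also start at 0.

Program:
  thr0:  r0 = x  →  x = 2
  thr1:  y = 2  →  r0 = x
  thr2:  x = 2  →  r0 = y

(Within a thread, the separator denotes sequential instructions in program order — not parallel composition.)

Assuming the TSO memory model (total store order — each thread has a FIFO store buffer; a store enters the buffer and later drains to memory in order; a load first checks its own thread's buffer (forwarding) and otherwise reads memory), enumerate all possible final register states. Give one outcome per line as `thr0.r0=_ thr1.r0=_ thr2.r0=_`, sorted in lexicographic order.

outcome vector order: (thr0.r0,thr1.r0,thr2.r0)
|TSO outcomes| = 8

thr0.r0=0 thr1.r0=0 thr2.r0=0
thr0.r0=0 thr1.r0=0 thr2.r0=2
thr0.r0=0 thr1.r0=2 thr2.r0=0
thr0.r0=0 thr1.r0=2 thr2.r0=2
thr0.r0=2 thr1.r0=0 thr2.r0=0
thr0.r0=2 thr1.r0=0 thr2.r0=2
thr0.r0=2 thr1.r0=2 thr2.r0=0
thr0.r0=2 thr1.r0=2 thr2.r0=2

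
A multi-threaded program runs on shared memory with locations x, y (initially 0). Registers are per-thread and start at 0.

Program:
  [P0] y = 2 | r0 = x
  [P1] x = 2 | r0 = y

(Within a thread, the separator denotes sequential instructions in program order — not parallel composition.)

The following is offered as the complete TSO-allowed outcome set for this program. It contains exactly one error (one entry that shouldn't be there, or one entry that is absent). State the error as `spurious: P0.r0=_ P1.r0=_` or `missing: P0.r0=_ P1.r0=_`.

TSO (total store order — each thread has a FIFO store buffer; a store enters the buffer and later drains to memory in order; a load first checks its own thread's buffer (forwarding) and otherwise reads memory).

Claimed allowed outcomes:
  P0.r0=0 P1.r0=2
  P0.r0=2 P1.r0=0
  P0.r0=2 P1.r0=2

missing: P0.r0=0 P1.r0=0

outcome vector order: (P0.r0,P1.r0)
[TSO] allowed = {00 02 20 22}
TSO∖claimed = {00}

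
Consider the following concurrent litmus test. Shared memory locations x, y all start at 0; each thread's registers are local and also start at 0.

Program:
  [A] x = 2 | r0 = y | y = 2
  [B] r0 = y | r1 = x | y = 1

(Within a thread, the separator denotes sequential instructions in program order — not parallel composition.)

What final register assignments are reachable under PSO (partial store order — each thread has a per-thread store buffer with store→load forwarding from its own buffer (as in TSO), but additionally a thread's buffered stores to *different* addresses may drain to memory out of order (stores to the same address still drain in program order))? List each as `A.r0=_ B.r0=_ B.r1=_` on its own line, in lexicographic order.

outcome vector order: (A.r0,B.r0,B.r1)
|PSO outcomes| = 6

A.r0=0 B.r0=0 B.r1=0
A.r0=0 B.r0=0 B.r1=2
A.r0=0 B.r0=2 B.r1=0
A.r0=0 B.r0=2 B.r1=2
A.r0=1 B.r0=0 B.r1=0
A.r0=1 B.r0=0 B.r1=2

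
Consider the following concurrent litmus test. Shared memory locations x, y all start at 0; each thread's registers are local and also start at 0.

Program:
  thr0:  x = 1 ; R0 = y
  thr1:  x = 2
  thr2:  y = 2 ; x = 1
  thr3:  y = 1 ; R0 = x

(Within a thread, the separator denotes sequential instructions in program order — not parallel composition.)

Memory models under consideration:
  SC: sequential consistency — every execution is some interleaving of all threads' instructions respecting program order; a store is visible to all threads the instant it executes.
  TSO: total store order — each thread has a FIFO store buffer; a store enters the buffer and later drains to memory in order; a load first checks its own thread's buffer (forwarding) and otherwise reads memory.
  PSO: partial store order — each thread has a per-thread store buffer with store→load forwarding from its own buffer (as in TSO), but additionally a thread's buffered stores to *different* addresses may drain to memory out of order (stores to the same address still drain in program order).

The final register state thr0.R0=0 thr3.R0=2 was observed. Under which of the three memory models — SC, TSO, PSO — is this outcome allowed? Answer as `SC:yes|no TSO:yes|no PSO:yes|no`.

SC:yes TSO:yes PSO:yes

outcome vector order: (thr0.R0,thr3.R0)
under SC → (0,1); (0,2); (1,0); (1,1); (1,2); (2,0); (2,1); (2,2)
under TSO → (0,0); (0,1); (0,2); (1,0); (1,1); (1,2); (2,0); (2,1); (2,2)
under PSO → (0,0); (0,1); (0,2); (1,0); (1,1); (1,2); (2,0); (2,1); (2,2)
target (0,2) ∈ {SC,TSO,PSO}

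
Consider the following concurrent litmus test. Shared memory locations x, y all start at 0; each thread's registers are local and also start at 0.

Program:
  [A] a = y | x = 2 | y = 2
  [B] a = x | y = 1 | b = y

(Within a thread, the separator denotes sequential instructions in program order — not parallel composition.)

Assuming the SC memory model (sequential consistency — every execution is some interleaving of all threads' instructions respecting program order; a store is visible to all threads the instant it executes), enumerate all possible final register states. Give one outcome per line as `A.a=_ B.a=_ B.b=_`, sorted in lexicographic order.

outcome vector order: (A.a,B.a,B.b)
|SC outcomes| = 6

A.a=0 B.a=0 B.b=1
A.a=0 B.a=0 B.b=2
A.a=0 B.a=2 B.b=1
A.a=0 B.a=2 B.b=2
A.a=1 B.a=0 B.b=1
A.a=1 B.a=0 B.b=2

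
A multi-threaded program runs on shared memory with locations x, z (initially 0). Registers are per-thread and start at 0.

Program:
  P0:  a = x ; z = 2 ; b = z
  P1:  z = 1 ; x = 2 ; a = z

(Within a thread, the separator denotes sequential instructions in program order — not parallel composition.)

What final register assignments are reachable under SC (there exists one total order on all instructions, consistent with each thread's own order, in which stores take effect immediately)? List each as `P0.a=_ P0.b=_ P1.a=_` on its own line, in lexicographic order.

outcome vector order: (P0.a,P0.b,P1.a)
|SC outcomes| = 5

P0.a=0 P0.b=1 P1.a=1
P0.a=0 P0.b=2 P1.a=1
P0.a=0 P0.b=2 P1.a=2
P0.a=2 P0.b=2 P1.a=1
P0.a=2 P0.b=2 P1.a=2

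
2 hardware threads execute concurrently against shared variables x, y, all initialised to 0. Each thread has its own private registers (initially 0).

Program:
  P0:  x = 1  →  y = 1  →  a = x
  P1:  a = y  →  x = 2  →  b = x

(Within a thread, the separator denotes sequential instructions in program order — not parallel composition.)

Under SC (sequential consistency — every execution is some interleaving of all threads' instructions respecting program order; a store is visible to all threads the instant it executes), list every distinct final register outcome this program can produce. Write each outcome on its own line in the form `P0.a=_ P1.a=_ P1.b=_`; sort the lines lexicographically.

outcome vector order: (P0.a,P1.a,P1.b)
|SC outcomes| = 5

P0.a=1 P1.a=0 P1.b=1
P0.a=1 P1.a=0 P1.b=2
P0.a=1 P1.a=1 P1.b=2
P0.a=2 P1.a=0 P1.b=2
P0.a=2 P1.a=1 P1.b=2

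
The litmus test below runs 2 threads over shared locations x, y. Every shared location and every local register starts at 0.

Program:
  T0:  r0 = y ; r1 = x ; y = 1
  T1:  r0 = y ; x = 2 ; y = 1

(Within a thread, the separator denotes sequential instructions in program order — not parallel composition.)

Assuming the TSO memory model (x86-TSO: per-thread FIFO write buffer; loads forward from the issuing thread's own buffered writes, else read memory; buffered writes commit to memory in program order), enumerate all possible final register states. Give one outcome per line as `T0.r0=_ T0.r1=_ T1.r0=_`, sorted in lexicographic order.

T0.r0=0 T0.r1=0 T1.r0=0
T0.r0=0 T0.r1=0 T1.r0=1
T0.r0=0 T0.r1=2 T1.r0=0
T0.r0=1 T0.r1=2 T1.r0=0

outcome vector order: (T0.r0,T0.r1,T1.r0)
|TSO outcomes| = 4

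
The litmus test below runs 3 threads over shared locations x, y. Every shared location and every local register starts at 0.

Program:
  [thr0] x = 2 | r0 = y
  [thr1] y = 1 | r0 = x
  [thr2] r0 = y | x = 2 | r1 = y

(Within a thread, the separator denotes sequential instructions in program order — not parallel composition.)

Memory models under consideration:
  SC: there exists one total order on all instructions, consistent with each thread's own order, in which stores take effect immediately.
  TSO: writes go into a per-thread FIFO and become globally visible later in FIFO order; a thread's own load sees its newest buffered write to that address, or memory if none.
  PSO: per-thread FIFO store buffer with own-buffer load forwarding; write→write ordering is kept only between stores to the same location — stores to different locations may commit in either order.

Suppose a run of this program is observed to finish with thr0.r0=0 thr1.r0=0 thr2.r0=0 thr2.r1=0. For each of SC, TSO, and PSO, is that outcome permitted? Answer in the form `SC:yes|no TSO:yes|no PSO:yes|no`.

SC:no TSO:yes PSO:yes

outcome vector order: (thr0.r0,thr1.r0,thr2.r0,thr2.r1)
under SC → (0,2,0,0), (0,2,0,1), (0,2,1,1), (1,0,0,1), (1,0,1,1), (1,2,0,0), (1,2,0,1), (1,2,1,1)
under TSO → (0,0,0,0), (0,0,0,1), (0,0,1,1), (0,2,0,0), (0,2,0,1), (0,2,1,1), (1,0,0,0), (1,0,0,1), (1,0,1,1), (1,2,0,0), (1,2,0,1), (1,2,1,1)
under PSO → (0,0,0,0), (0,0,0,1), (0,0,1,1), (0,2,0,0), (0,2,0,1), (0,2,1,1), (1,0,0,0), (1,0,0,1), (1,0,1,1), (1,2,0,0), (1,2,0,1), (1,2,1,1)
target (0,0,0,0) ∈ {TSO,PSO}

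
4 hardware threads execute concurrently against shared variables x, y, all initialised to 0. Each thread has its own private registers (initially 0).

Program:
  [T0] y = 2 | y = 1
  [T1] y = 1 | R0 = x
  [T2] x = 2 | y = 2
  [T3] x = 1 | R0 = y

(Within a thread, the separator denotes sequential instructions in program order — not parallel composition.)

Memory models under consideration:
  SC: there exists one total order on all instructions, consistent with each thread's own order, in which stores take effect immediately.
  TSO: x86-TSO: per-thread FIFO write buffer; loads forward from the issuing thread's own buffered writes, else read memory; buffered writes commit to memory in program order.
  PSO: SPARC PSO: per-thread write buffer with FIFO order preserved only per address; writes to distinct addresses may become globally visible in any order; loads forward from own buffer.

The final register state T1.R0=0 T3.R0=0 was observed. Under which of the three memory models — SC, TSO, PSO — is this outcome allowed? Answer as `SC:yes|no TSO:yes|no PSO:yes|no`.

outcome vector order: (T1.R0,T3.R0)
under SC → 0/1, 0/2, 1/0, 1/1, 1/2, 2/0, 2/1, 2/2
under TSO → 0/0, 0/1, 0/2, 1/0, 1/1, 1/2, 2/0, 2/1, 2/2
under PSO → 0/0, 0/1, 0/2, 1/0, 1/1, 1/2, 2/0, 2/1, 2/2
target 0/0 ∈ {TSO,PSO}

SC:no TSO:yes PSO:yes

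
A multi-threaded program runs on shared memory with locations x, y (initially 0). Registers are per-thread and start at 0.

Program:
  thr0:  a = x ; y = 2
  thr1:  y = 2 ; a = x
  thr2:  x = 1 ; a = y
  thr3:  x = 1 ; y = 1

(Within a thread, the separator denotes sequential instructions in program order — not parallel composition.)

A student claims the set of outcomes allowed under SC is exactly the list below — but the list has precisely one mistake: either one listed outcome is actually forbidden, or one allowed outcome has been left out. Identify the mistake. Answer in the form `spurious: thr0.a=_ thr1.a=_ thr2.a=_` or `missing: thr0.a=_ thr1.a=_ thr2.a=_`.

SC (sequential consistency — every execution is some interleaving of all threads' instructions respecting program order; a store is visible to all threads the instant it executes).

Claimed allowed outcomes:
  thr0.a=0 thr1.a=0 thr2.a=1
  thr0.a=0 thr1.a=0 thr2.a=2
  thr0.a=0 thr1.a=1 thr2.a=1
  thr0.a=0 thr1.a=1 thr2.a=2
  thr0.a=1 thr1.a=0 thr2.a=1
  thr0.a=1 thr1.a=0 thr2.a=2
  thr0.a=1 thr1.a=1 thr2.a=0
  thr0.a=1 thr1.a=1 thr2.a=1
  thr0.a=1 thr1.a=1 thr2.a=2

missing: thr0.a=0 thr1.a=1 thr2.a=0

outcome vector order: (thr0.a,thr1.a,thr2.a)
[SC] allowed = {0/0/1 0/0/2 0/1/0 0/1/1 0/1/2 1/0/1 1/0/2 1/1/0 1/1/1 1/1/2}
SC∖claimed = {0/1/0}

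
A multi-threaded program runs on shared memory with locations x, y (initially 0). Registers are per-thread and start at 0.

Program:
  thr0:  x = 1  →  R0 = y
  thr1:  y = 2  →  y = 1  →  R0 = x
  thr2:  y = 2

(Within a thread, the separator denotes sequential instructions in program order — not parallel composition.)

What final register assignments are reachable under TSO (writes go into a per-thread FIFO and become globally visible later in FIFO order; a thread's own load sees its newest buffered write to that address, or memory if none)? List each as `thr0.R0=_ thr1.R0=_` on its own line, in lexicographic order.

thr0.R0=0 thr1.R0=0
thr0.R0=0 thr1.R0=1
thr0.R0=1 thr1.R0=0
thr0.R0=1 thr1.R0=1
thr0.R0=2 thr1.R0=0
thr0.R0=2 thr1.R0=1

outcome vector order: (thr0.R0,thr1.R0)
|TSO outcomes| = 6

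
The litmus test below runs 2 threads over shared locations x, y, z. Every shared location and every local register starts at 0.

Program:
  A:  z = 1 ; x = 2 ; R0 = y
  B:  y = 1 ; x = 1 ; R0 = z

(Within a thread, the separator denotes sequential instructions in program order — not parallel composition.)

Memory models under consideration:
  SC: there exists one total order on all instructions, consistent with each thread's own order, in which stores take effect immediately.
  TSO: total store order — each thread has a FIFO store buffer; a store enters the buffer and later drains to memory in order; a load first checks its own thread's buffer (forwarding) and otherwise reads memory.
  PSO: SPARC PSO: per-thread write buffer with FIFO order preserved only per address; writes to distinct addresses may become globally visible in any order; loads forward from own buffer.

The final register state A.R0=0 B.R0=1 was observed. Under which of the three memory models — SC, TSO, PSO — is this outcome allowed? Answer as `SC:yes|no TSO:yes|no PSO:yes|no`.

SC:yes TSO:yes PSO:yes

outcome vector order: (A.R0,B.R0)
under SC → 0/1; 1/0; 1/1
under TSO → 0/0; 0/1; 1/0; 1/1
under PSO → 0/0; 0/1; 1/0; 1/1
target 0/1 ∈ {SC,TSO,PSO}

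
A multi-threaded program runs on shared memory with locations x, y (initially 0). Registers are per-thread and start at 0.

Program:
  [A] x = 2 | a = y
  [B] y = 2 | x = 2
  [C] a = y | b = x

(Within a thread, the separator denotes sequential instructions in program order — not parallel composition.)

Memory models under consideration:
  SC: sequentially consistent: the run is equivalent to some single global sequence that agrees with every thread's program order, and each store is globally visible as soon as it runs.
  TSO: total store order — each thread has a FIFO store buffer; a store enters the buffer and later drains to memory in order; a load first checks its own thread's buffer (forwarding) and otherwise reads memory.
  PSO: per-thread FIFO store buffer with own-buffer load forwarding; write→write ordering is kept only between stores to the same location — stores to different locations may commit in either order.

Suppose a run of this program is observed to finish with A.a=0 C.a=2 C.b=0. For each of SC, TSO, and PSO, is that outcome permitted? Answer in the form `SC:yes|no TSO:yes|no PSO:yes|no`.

outcome vector order: (A.a,C.a,C.b)
[SC] allowed = {0/0/0 0/0/2 0/2/2 2/0/0 2/0/2 2/2/0 2/2/2}
[TSO] allowed = {0/0/0 0/0/2 0/2/0 0/2/2 2/0/0 2/0/2 2/2/0 2/2/2}
[PSO] allowed = {0/0/0 0/0/2 0/2/0 0/2/2 2/0/0 2/0/2 2/2/0 2/2/2}
target 0/2/0 ∈ {TSO,PSO}

SC:no TSO:yes PSO:yes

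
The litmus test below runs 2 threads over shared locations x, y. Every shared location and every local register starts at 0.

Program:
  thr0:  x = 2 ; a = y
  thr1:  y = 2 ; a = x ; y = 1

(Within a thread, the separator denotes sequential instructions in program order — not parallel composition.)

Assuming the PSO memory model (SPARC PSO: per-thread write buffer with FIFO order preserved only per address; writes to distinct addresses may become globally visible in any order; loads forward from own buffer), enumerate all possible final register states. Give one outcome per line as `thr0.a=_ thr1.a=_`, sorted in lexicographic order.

thr0.a=0 thr1.a=0
thr0.a=0 thr1.a=2
thr0.a=1 thr1.a=0
thr0.a=1 thr1.a=2
thr0.a=2 thr1.a=0
thr0.a=2 thr1.a=2

outcome vector order: (thr0.a,thr1.a)
|PSO outcomes| = 6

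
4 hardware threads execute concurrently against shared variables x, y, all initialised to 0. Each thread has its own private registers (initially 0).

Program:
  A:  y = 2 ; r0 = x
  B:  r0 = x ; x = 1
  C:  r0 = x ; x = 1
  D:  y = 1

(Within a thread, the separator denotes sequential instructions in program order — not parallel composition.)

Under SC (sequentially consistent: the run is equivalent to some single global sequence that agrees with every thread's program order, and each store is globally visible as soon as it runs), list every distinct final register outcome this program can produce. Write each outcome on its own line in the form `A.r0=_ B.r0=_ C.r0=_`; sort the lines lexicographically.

A.r0=0 B.r0=0 C.r0=0
A.r0=0 B.r0=0 C.r0=1
A.r0=0 B.r0=1 C.r0=0
A.r0=1 B.r0=0 C.r0=0
A.r0=1 B.r0=0 C.r0=1
A.r0=1 B.r0=1 C.r0=0

outcome vector order: (A.r0,B.r0,C.r0)
|SC outcomes| = 6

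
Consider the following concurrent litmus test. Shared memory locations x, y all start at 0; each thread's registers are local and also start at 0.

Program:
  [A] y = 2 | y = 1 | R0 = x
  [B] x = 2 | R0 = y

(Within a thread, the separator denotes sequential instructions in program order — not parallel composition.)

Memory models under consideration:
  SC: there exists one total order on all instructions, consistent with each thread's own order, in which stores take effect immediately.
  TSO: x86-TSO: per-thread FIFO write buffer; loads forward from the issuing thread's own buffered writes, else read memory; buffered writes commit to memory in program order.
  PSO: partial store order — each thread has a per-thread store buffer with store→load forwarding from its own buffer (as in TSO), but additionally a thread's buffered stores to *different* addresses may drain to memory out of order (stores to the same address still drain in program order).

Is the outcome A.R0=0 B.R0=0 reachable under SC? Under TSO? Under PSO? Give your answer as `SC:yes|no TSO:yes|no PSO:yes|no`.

outcome vector order: (A.R0,B.R0)
[SC] allowed = {(0,1), (2,0), (2,1), (2,2)}
[TSO] allowed = {(0,0), (0,1), (0,2), (2,0), (2,1), (2,2)}
[PSO] allowed = {(0,0), (0,1), (0,2), (2,0), (2,1), (2,2)}
target (0,0) ∈ {TSO,PSO}

SC:no TSO:yes PSO:yes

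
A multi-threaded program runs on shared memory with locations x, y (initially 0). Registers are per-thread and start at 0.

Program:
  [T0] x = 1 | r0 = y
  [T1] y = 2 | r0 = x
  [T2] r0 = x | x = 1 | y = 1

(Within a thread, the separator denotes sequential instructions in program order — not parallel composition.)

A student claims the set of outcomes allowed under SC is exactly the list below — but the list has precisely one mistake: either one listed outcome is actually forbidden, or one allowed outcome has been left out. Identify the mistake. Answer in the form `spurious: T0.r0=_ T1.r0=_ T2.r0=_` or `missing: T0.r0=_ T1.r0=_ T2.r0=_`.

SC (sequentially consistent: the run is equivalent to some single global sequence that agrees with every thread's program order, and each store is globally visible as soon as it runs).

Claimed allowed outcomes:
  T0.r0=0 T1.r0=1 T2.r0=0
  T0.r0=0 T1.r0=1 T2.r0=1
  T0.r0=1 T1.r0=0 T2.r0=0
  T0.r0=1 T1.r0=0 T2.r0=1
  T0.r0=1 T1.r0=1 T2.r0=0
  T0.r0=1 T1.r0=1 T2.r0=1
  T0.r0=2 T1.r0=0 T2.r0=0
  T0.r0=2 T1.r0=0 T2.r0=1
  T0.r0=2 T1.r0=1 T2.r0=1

missing: T0.r0=2 T1.r0=1 T2.r0=0

outcome vector order: (T0.r0,T1.r0,T2.r0)
SC: 10 outcomes — {(0,1,0); (0,1,1); (1,0,0); (1,0,1); (1,1,0); (1,1,1); (2,0,0); (2,0,1); (2,1,0); (2,1,1)}
SC∖claimed = {(2,1,0)}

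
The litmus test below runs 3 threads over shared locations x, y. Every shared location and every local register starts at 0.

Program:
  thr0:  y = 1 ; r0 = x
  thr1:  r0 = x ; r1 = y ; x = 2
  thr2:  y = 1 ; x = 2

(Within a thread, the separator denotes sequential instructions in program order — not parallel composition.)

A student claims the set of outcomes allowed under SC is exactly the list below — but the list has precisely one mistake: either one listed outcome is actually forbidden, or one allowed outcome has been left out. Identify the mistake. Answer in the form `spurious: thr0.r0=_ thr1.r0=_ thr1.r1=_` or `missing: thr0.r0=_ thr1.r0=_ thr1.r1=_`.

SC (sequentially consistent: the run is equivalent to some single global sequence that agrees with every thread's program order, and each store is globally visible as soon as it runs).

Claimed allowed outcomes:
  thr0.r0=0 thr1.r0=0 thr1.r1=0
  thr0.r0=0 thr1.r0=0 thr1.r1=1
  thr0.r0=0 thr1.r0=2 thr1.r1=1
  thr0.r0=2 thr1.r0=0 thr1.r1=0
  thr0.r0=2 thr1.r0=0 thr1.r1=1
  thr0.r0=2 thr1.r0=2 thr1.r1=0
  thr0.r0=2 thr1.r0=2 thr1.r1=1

spurious: thr0.r0=2 thr1.r0=2 thr1.r1=0

outcome vector order: (thr0.r0,thr1.r0,thr1.r1)
SC (6): 0/0/0 0/0/1 0/2/1 2/0/0 2/0/1 2/2/1
claimed∖SC = {2/2/0}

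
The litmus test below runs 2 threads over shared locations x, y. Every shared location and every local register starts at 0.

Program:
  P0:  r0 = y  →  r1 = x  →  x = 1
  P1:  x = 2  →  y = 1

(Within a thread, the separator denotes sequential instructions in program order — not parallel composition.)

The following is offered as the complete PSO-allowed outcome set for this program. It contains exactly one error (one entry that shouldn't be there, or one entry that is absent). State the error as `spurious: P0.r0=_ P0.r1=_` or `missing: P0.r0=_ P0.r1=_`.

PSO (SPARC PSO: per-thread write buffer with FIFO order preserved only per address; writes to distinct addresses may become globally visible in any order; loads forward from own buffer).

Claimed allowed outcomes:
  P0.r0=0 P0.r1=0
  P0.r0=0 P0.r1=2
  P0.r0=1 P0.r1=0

missing: P0.r0=1 P0.r1=2

outcome vector order: (P0.r0,P0.r1)
PSO (4): (0,0); (0,2); (1,0); (1,2)
PSO∖claimed = {(1,2)}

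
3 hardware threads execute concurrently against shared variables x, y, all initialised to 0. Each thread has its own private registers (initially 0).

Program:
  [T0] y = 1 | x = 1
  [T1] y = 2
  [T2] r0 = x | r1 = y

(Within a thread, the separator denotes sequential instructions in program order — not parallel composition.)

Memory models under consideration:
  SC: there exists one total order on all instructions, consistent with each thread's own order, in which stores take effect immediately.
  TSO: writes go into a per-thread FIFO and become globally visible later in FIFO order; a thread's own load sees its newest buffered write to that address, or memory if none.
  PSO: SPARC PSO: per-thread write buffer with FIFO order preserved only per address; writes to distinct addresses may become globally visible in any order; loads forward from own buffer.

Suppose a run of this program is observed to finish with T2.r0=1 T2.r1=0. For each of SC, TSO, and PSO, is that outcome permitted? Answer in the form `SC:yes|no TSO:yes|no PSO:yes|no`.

SC:no TSO:no PSO:yes

outcome vector order: (T2.r0,T2.r1)
SC: 5 outcomes — {00 01 02 11 12}
TSO: 5 outcomes — {00 01 02 11 12}
PSO: 6 outcomes — {00 01 02 10 11 12}
target 10 ∈ {PSO}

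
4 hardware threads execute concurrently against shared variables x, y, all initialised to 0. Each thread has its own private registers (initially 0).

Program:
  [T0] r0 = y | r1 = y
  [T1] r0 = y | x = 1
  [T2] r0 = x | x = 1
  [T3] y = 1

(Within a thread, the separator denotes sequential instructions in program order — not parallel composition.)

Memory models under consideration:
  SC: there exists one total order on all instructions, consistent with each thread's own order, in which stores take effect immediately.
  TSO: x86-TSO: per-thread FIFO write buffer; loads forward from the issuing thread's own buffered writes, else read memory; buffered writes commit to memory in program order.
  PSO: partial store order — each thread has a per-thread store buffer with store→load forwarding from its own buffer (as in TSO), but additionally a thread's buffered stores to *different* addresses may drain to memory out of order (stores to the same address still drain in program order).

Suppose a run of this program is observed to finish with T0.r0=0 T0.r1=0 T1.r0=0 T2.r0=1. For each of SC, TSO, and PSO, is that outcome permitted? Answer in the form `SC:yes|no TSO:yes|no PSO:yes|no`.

SC:yes TSO:yes PSO:yes

outcome vector order: (T0.r0,T0.r1,T1.r0,T2.r0)
SC (12): (0,0,0,0), (0,0,0,1), (0,0,1,0), (0,0,1,1), (0,1,0,0), (0,1,0,1), (0,1,1,0), (0,1,1,1), (1,1,0,0), (1,1,0,1), (1,1,1,0), (1,1,1,1)
TSO (12): (0,0,0,0), (0,0,0,1), (0,0,1,0), (0,0,1,1), (0,1,0,0), (0,1,0,1), (0,1,1,0), (0,1,1,1), (1,1,0,0), (1,1,0,1), (1,1,1,0), (1,1,1,1)
PSO (12): (0,0,0,0), (0,0,0,1), (0,0,1,0), (0,0,1,1), (0,1,0,0), (0,1,0,1), (0,1,1,0), (0,1,1,1), (1,1,0,0), (1,1,0,1), (1,1,1,0), (1,1,1,1)
target (0,0,0,1) ∈ {SC,TSO,PSO}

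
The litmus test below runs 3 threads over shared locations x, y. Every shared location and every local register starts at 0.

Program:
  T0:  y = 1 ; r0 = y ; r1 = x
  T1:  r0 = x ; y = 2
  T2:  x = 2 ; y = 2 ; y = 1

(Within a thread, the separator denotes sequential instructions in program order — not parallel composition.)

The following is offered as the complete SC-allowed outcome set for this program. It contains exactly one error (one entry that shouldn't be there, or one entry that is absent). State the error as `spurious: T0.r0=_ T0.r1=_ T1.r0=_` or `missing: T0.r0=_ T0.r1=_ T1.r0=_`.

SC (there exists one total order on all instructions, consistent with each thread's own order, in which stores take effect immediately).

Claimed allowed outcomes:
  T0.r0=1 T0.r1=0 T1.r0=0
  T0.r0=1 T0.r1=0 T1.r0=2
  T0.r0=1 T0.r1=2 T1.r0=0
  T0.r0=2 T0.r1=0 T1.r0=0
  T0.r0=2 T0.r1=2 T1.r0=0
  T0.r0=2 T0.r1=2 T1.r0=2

missing: T0.r0=1 T0.r1=2 T1.r0=2

outcome vector order: (T0.r0,T0.r1,T1.r0)
under SC → 1/0/0, 1/0/2, 1/2/0, 1/2/2, 2/0/0, 2/2/0, 2/2/2
SC∖claimed = {1/2/2}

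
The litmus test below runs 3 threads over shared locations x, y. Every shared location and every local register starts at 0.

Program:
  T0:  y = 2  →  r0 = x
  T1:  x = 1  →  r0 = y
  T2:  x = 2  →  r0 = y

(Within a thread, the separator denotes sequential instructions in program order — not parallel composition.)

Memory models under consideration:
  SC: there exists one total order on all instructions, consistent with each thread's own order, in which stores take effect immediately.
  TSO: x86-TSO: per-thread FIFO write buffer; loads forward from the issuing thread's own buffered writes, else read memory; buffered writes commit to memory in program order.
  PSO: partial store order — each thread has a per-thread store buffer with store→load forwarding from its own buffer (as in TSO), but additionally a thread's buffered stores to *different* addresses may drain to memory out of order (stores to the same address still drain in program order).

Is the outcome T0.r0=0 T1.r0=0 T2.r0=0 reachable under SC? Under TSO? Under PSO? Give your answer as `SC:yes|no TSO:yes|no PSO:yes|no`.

outcome vector order: (T0.r0,T1.r0,T2.r0)
SC (9): 022; 100; 102; 120; 122; 200; 202; 220; 222
TSO (12): 000; 002; 020; 022; 100; 102; 120; 122; 200; 202; 220; 222
PSO (12): 000; 002; 020; 022; 100; 102; 120; 122; 200; 202; 220; 222
target 000 ∈ {TSO,PSO}

SC:no TSO:yes PSO:yes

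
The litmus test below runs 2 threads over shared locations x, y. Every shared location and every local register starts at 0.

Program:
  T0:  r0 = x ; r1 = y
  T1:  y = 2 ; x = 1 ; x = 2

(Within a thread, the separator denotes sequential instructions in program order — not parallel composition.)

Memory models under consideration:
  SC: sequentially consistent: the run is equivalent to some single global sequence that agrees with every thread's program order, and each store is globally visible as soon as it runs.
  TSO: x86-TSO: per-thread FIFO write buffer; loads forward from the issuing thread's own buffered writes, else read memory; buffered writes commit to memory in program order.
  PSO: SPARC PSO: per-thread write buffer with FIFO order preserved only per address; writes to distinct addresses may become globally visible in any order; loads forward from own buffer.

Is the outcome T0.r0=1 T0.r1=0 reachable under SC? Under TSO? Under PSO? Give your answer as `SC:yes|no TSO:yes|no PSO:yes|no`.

outcome vector order: (T0.r0,T0.r1)
SC (4): 0/0 0/2 1/2 2/2
TSO (4): 0/0 0/2 1/2 2/2
PSO (6): 0/0 0/2 1/0 1/2 2/0 2/2
target 1/0 ∈ {PSO}

SC:no TSO:no PSO:yes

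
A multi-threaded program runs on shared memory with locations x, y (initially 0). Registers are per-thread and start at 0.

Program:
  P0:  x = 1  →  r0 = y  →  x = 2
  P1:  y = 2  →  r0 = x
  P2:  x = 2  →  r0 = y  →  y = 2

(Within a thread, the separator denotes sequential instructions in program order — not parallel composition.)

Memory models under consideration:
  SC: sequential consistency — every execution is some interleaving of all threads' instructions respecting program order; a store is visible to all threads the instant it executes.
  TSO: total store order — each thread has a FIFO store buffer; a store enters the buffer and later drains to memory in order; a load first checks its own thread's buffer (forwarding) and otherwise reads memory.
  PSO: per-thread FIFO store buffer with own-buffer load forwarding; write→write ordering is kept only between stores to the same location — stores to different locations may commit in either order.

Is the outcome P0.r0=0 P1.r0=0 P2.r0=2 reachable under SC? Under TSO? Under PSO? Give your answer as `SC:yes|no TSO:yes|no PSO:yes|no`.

SC:no TSO:yes PSO:yes

outcome vector order: (P0.r0,P1.r0,P2.r0)
under SC → 0/1/0 0/1/2 0/2/0 0/2/2 2/0/2 2/1/0 2/1/2 2/2/0 2/2/2
under TSO → 0/0/0 0/0/2 0/1/0 0/1/2 0/2/0 0/2/2 2/0/0 2/0/2 2/1/0 2/1/2 2/2/0 2/2/2
under PSO → 0/0/0 0/0/2 0/1/0 0/1/2 0/2/0 0/2/2 2/0/0 2/0/2 2/1/0 2/1/2 2/2/0 2/2/2
target 0/0/2 ∈ {TSO,PSO}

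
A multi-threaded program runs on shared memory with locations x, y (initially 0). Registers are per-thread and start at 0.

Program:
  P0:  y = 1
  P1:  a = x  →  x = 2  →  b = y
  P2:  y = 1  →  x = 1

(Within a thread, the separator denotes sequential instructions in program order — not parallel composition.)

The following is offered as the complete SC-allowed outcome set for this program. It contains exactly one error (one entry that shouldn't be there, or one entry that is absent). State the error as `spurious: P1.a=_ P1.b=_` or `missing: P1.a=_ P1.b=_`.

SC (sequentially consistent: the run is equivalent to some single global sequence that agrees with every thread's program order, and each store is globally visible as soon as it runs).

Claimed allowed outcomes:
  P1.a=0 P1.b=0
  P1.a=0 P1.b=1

missing: P1.a=1 P1.b=1

outcome vector order: (P1.a,P1.b)
[SC] allowed = {<0 0> <0 1> <1 1>}
SC∖claimed = {<1 1>}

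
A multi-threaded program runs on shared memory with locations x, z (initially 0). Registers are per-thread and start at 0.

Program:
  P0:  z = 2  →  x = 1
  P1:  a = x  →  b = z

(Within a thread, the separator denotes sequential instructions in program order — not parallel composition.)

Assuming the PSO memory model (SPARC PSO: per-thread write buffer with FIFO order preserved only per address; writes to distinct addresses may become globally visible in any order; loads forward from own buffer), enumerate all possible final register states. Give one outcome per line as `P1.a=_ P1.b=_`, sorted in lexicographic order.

P1.a=0 P1.b=0
P1.a=0 P1.b=2
P1.a=1 P1.b=0
P1.a=1 P1.b=2

outcome vector order: (P1.a,P1.b)
|PSO outcomes| = 4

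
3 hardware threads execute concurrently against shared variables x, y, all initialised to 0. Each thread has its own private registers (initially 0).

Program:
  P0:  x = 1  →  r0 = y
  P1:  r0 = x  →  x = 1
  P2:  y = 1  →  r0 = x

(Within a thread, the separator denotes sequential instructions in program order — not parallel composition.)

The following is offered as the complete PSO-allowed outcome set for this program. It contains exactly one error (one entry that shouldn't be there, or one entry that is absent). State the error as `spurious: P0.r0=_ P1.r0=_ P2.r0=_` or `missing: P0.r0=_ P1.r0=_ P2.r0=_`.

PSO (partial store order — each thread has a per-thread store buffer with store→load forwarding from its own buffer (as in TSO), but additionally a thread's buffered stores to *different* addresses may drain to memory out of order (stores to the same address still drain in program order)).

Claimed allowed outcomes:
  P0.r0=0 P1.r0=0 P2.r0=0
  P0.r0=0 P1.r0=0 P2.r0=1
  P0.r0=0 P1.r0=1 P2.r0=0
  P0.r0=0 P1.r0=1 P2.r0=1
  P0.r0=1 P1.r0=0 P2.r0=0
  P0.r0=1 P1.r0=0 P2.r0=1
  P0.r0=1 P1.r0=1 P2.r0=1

outcome vector order: (P0.r0,P1.r0,P2.r0)
[PSO] allowed = {000 001 010 011 100 101 110 111}
PSO∖claimed = {110}

missing: P0.r0=1 P1.r0=1 P2.r0=0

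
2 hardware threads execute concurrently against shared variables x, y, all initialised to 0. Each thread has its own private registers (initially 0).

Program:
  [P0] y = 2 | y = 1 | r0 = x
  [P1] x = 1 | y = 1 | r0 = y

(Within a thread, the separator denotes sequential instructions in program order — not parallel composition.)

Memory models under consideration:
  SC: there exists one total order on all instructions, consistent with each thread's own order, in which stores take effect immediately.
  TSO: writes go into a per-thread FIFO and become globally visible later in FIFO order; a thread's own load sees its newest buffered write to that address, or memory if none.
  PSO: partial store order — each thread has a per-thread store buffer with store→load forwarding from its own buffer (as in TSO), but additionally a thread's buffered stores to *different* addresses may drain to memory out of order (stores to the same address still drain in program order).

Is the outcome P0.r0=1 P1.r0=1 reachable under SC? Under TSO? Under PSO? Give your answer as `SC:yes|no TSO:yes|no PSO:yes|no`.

outcome vector order: (P0.r0,P1.r0)
[SC] allowed = {01, 11, 12}
[TSO] allowed = {01, 02, 11, 12}
[PSO] allowed = {01, 02, 11, 12}
target 11 ∈ {SC,TSO,PSO}

SC:yes TSO:yes PSO:yes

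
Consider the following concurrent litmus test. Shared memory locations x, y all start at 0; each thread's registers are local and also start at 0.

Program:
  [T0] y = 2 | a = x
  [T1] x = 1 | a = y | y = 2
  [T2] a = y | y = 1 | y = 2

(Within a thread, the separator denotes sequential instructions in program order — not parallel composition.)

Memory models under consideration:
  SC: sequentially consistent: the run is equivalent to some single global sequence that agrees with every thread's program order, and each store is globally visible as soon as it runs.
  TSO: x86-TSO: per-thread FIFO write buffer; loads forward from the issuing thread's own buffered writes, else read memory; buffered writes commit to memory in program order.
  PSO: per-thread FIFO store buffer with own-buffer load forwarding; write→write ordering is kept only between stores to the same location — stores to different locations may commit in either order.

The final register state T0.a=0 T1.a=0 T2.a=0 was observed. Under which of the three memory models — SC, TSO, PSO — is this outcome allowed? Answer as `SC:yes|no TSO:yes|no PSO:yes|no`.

SC:no TSO:yes PSO:yes

outcome vector order: (T0.a,T1.a,T2.a)
SC (10): 010 012 020 022 100 102 110 112 120 122
TSO (12): 000 002 010 012 020 022 100 102 110 112 120 122
PSO (12): 000 002 010 012 020 022 100 102 110 112 120 122
target 000 ∈ {TSO,PSO}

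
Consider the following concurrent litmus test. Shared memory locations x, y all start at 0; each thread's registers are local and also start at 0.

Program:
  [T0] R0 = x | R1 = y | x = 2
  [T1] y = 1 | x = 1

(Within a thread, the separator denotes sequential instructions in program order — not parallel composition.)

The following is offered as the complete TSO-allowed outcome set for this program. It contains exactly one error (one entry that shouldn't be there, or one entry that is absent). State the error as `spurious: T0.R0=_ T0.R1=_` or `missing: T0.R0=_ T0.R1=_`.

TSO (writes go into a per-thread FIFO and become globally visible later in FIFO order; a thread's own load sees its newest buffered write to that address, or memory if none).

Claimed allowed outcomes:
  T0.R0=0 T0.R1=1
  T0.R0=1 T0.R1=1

outcome vector order: (T0.R0,T0.R1)
TSO: 3 outcomes — {0/0, 0/1, 1/1}
TSO∖claimed = {0/0}

missing: T0.R0=0 T0.R1=0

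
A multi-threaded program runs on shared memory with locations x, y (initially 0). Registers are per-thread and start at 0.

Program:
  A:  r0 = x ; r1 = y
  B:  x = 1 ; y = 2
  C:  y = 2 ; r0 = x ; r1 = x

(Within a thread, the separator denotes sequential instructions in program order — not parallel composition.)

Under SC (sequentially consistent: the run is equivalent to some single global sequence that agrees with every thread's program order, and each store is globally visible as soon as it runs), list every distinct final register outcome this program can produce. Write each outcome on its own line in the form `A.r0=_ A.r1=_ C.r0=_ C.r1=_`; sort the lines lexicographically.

outcome vector order: (A.r0,A.r1,C.r0,C.r1)
|SC outcomes| = 10

A.r0=0 A.r1=0 C.r0=0 C.r1=0
A.r0=0 A.r1=0 C.r0=0 C.r1=1
A.r0=0 A.r1=0 C.r0=1 C.r1=1
A.r0=0 A.r1=2 C.r0=0 C.r1=0
A.r0=0 A.r1=2 C.r0=0 C.r1=1
A.r0=0 A.r1=2 C.r0=1 C.r1=1
A.r0=1 A.r1=0 C.r0=1 C.r1=1
A.r0=1 A.r1=2 C.r0=0 C.r1=0
A.r0=1 A.r1=2 C.r0=0 C.r1=1
A.r0=1 A.r1=2 C.r0=1 C.r1=1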